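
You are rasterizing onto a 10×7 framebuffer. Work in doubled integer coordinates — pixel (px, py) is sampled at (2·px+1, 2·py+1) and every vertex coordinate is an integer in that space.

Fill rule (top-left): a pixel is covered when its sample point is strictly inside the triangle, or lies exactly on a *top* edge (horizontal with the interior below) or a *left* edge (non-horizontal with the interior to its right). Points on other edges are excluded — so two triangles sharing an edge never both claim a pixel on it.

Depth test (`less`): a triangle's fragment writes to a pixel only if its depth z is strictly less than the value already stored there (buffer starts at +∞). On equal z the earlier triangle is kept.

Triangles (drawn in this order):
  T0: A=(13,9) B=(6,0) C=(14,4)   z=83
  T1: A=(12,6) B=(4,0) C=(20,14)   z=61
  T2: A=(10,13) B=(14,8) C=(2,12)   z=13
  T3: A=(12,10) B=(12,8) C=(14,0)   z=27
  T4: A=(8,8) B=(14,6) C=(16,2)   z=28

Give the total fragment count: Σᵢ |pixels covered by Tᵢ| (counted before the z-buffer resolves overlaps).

T0:
  2·area = 44
  edge (13, 9)→(6, 0): d=(-7,-9) top-left  bias=+0
  edge (6, 0)→(14, 4): d=(8,4) right/bottom  bias=-1
  edge (14, 4)→(13, 9): d=(-1,5) right/bottom  bias=-1
    (3,0)@(7, 1): e=[2,4,38] → #
    (4,0)@(9, 1): e=[20,-4,28] → ·
    (3,1)@(7, 3): e=[-12,20,36] → ·
    (4,1)@(9, 3): e=[6,12,26] → #
    (5,1)@(11, 3): e=[24,4,16] → #
    (6,1)@(13, 3): e=[42,-4,6] → ·
    (4,2)@(9, 5): e=[-8,28,24] → ·
    (5,2)@(11, 5): e=[10,20,14] → #
    (6,2)@(13, 5): e=[28,12,4] → #
    (7,2)@(15, 5): e=[46,4,-6] → ·
    (5,3)@(11, 7): e=[-4,36,12] → ·
    (6,3)@(13, 7): e=[14,28,2] → #
    (6,4)@(13, 9): e=[0,44,0] → ·  [on edge]
  covered (6 px):
    · · · # · · · · · ·
    · · · · # # · · · ·
    · · · · · # # · · ·
    · · · · · · # · · ·
    · · · · · · · · · ·
    · · · · · · · · · ·
    · · · · · · · · · ·
T1:
  2·area = 16  (B↔C swapped to make it positive)
  edge (12, 6)→(20, 14): d=(8,8) right/bottom  bias=-1
  edge (20, 14)→(4, 0): d=(-16,-14) top-left  bias=+0
  edge (4, 0)→(12, 6): d=(8,6) right/bottom  bias=-1
    (3,0)@(7, 1): e=[0,26,-10] → ·  [on edge]
    (4,1)@(9, 3): e=[0,22,-6] → ·  [on edge]
    (5,2)@(11, 5): e=[0,18,-2] → ·  [on edge]
    (6,3)@(13, 7): e=[0,14,2] → ·  [on edge]
    (7,4)@(15, 9): e=[0,10,6] → ·  [on edge]
    (8,5)@(17, 11): e=[0,6,10] → ·  [on edge]
    (9,6)@(19, 13): e=[0,2,14] → ·  [on edge]
  covered (0 px):
    · · · · · · · · · ·
    · · · · · · · · · ·
    · · · · · · · · · ·
    · · · · · · · · · ·
    · · · · · · · · · ·
    · · · · · · · · · ·
    · · · · · · · · · ·
T2:
  2·area = 44  (B↔C swapped to make it positive)
  edge (10, 13)→(2, 12): d=(-8,-1) top-left  bias=+0
  edge (2, 12)→(14, 8): d=(12,-4) top-left  bias=+0
  edge (14, 8)→(10, 13): d=(-4,5) right/bottom  bias=-1
    (8,3)@(17, 7): e=[55,0,-11] → ·  [on edge]
    (5,4)@(11, 9): e=[33,0,11] → #  [on edge]
    (6,4)@(13, 9): e=[35,8,1] → #
    (7,4)@(15, 9): e=[37,16,-9] → ·
    (2,5)@(5, 11): e=[11,0,33] → #  [on edge]
    (3,5)@(7, 11): e=[13,8,23] → #
    (4,5)@(9, 11): e=[15,16,13] → #
    (6,5)@(13, 11): e=[19,32,-7] → ·
    (2,6)@(5, 13): e=[-5,24,25] → ·
    (3,6)@(7, 13): e=[-3,32,15] → ·
    (4,6)@(9, 13): e=[-1,40,5] → ·
    (5,6)@(11, 13): e=[1,48,-5] → ·
  covered (6 px):
    · · · · · · · · · ·
    · · · · · · · · · ·
    · · · · · · · · · ·
    · · · · · · · · · ·
    · · · · · # # · · ·
    · · # # # # · · · ·
    · · · · · · · · · ·
T3:
  2·area = 4
  edge (12, 10)→(12, 8): d=(0,-2) top-left  bias=+0
  edge (12, 8)→(14, 0): d=(2,-8) top-left  bias=+0
  edge (14, 0)→(12, 10): d=(-2,10) right/bottom  bias=-1
    (6,2)@(13, 5): e=[2,2,0] → ·  [on edge]
  covered (0 px):
    · · · · · · · · · ·
    · · · · · · · · · ·
    · · · · · · · · · ·
    · · · · · · · · · ·
    · · · · · · · · · ·
    · · · · · · · · · ·
    · · · · · · · · · ·
T4:
  2·area = 20  (B↔C swapped to make it positive)
  edge (8, 8)→(16, 2): d=(8,-6) top-left  bias=+0
  edge (16, 2)→(14, 6): d=(-2,4) right/bottom  bias=-1
  edge (14, 6)→(8, 8): d=(-6,2) right/bottom  bias=-1
    (7,1)@(15, 3): e=[2,2,16] → #
    (8,1)@(17, 3): e=[14,-6,12] → ·
    (6,2)@(13, 5): e=[6,6,8] → #
    (7,2)@(15, 5): e=[18,-2,4] → ·
    (8,2)@(17, 5): e=[30,-10,0] → ·  [on edge]
    (5,3)@(11, 7): e=[10,10,0] → ·  [on edge]
    (6,3)@(13, 7): e=[22,2,-4] → ·
    (2,4)@(5, 9): e=[-10,30,0] → ·  [on edge]
  covered (2 px):
    · · · · · · · · · ·
    · · · · · · · # · ·
    · · · · · · # · · ·
    · · · · · · · · · ·
    · · · · · · · · · ·
    · · · · · · · · · ·
    · · · · · · · · · ·

Final: 14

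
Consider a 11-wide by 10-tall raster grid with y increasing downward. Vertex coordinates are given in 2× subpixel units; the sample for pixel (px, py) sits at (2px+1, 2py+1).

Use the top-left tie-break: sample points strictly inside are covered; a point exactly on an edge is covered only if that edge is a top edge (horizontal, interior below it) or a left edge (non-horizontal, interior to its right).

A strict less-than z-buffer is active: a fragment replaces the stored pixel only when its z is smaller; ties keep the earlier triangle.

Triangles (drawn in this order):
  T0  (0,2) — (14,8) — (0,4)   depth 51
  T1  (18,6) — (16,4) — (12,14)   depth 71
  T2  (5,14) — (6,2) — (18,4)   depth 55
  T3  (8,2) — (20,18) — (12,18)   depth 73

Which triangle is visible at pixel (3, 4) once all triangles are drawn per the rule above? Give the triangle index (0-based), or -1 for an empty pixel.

T0:
  2·area = 28
  edge (0, 2)→(14, 8): d=(14,6) right/bottom  bias=-1
  edge (14, 8)→(0, 4): d=(-14,-4) top-left  bias=+0
  edge (0, 4)→(0, 2): d=(0,-2) top-left  bias=+0
    (0,1)@(1, 3): e=[8,18,2] → #
    (1,1)@(3, 3): e=[-4,26,6] → ·
    (0,2)@(1, 5): e=[36,-10,2] → ·
    (2,2)@(5, 5): e=[12,6,10] → #
    (3,2)@(7, 5): e=[0,14,14] → ·  [on edge]
    (2,3)@(5, 7): e=[40,-22,10] → ·
    (5,3)@(11, 7): e=[4,2,22] → #
    (6,3)@(13, 7): e=[-8,10,26] → ·
    (5,4)@(11, 9): e=[32,-26,22] → ·
    (10,5)@(21, 11): e=[0,-14,42] → ·  [on edge]
  covered (3 px):
    · · · · · · · · · · ·
    # · · · · · · · · · ·
    · · # · · · · · · · ·
    · · · · · # · · · · ·
    · · · · · · · · · · ·
    · · · · · · · · · · ·
    · · · · · · · · · · ·
    · · · · · · · · · · ·
    · · · · · · · · · · ·
    · · · · · · · · · · ·
T1:
  2·area = 28  (B↔C swapped to make it positive)
  edge (18, 6)→(12, 14): d=(-6,8) right/bottom  bias=-1
  edge (12, 14)→(16, 4): d=(4,-10) top-left  bias=+0
  edge (16, 4)→(18, 6): d=(2,2) right/bottom  bias=-1
    (6,0)@(13, 1): e=[70,-42,0] → ·  [on edge]
    (7,1)@(15, 3): e=[42,-14,0] → ·  [on edge]
    (8,2)@(17, 5): e=[14,14,0] → ·  [on edge]
    (7,3)@(15, 7): e=[18,2,8] → #
    (8,3)@(17, 7): e=[2,22,4] → #
    (9,3)@(19, 7): e=[-14,42,0] → ·  [on edge]
    (7,4)@(15, 9): e=[6,10,12] → #
    (8,4)@(17, 9): e=[-10,30,8] → ·
    (10,4)@(21, 9): e=[-42,70,0] → ·  [on edge]
    (7,5)@(15, 11): e=[-6,18,16] → ·
  covered (3 px):
    · · · · · · · · · · ·
    · · · · · · · · · · ·
    · · · · · · · · · · ·
    · · · · · · · # # · ·
    · · · · · · · # · · ·
    · · · · · · · · · · ·
    · · · · · · · · · · ·
    · · · · · · · · · · ·
    · · · · · · · · · · ·
    · · · · · · · · · · ·
T2:
  2·area = 146
  edge (5, 14)→(6, 2): d=(1,-12) top-left  bias=+0
  edge (6, 2)→(18, 4): d=(12,2) right/bottom  bias=-1
  edge (18, 4)→(5, 14): d=(-13,10) right/bottom  bias=-1
    (3,1)@(7, 3): e=[13,10,123] → #
    (4,1)@(9, 3): e=[37,6,103] → #
    (5,1)@(11, 3): e=[61,2,83] → #
    (6,1)@(13, 3): e=[85,-2,63] → ·
    (3,2)@(7, 5): e=[15,34,97] → #
    (6,2)@(13, 5): e=[87,22,37] → #
    (7,2)@(15, 5): e=[111,18,17] → #
    (8,2)@(17, 5): e=[135,14,-3] → ·
    (3,3)@(7, 7): e=[17,58,71] → #
    (7,3)@(15, 7): e=[113,42,-9] → ·
    (3,4)@(7, 9): e=[19,82,45] → #
    (6,4)@(13, 9): e=[91,70,-15] → ·
  covered (16 px):
    · · · · · · · · · · ·
    · · · # # # · · · · ·
    · · · # # # # # · · ·
    · · · # # # # · · · ·
    · · · # # # · · · · ·
    · · · # · · · · · · ·
    · · · · · · · · · · ·
    · · · · · · · · · · ·
    · · · · · · · · · · ·
    · · · · · · · · · · ·
T3:
  2·area = 128
  edge (8, 2)→(20, 18): d=(12,16) right/bottom  bias=-1
  edge (20, 18)→(12, 18): d=(-8,0) right/bottom  bias=-1
  edge (12, 18)→(8, 2): d=(-4,-16) top-left  bias=+0
    (4,2)@(9, 5): e=[20,104,4] → #
    (5,2)@(11, 5): e=[-12,104,36] → ·
    (4,3)@(9, 7): e=[44,88,-4] → ·
    (5,3)@(11, 7): e=[12,88,28] → #
    (6,3)@(13, 7): e=[-20,88,60] → ·
    (5,4)@(11, 9): e=[36,72,20] → #
    (6,4)@(13, 9): e=[4,72,52] → #
    (7,4)@(15, 9): e=[-28,72,84] → ·
    (5,5)@(11, 11): e=[60,56,12] → #
    (7,5)@(15, 11): e=[-4,56,76] → ·
    (5,6)@(11, 13): e=[84,40,4] → #
    (7,6)@(15, 13): e=[20,40,68] → #
  covered (16 px):
    · · · · · · · · · · ·
    · · · · · · · · · · ·
    · · · · # · · · · · ·
    · · · · · # · · · · ·
    · · · · · # # · · · ·
    · · · · · # # · · · ·
    · · · · · # # # · · ·
    · · · · · · # # # · ·
    · · · · · · # # # # ·
    · · · · · · · · · · ·

Z-buffer (winner per pixel, '.' = empty):
  . . . . . . . . . . .
  0 . . 2 2 2 . . . . .
  . . 0 2 2 2 2 2 . . .
  . . . 2 2 0 2 1 1 . .
  . . . 2 2 2 3 1 . . .
  . . . 2 . 3 3 . . . .
  . . . . . 3 3 3 . . .
  . . . . . . 3 3 3 . .
  . . . . . . 3 3 3 3 .
  . . . . . . . . . . .

Answer: 2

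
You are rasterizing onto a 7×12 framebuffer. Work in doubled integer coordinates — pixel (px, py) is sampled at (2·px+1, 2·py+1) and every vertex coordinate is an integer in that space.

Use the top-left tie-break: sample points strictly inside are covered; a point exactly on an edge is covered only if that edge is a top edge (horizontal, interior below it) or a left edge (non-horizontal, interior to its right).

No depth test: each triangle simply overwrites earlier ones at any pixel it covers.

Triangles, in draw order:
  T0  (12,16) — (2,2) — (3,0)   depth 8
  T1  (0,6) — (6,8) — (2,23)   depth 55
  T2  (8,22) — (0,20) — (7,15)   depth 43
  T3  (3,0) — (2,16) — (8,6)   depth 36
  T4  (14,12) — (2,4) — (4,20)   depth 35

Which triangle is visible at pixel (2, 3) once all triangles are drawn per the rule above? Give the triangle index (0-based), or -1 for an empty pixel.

T0:
  2·area = 34
  edge (12, 16)→(2, 2): d=(-10,-14) top-left  bias=+0
  edge (2, 2)→(3, 0): d=(1,-2) top-left  bias=+0
  edge (3, 0)→(12, 16): d=(9,16) right/bottom  bias=-1
    (1,0)@(3, 1): e=[24,1,9] → █
    (2,0)@(5, 1): e=[52,5,-23] → ·
    (1,1)@(3, 3): e=[4,3,27] → █
    (2,1)@(5, 3): e=[32,7,-5] → ·
    (1,2)@(3, 5): e=[-16,5,45] → ·
    (2,2)@(5, 5): e=[12,9,13] → █
    (3,2)@(7, 5): e=[40,13,-19] → ·
    (2,3)@(5, 7): e=[-8,11,31] → ·
    (3,4)@(7, 9): e=[0,17,17] → █  [on edge]
    (4,4)@(9, 9): e=[28,21,-15] → ·
    (3,5)@(7, 11): e=[-20,19,35] → ·
    (4,5)@(9, 11): e=[8,23,3] → █
  covered (5 px):
    · █ · · · · ·
    · █ · · · · ·
    · · █ · · · ·
    · · · · · · ·
    · · · █ · · ·
    · · · · █ · ·
    · · · · · · ·
    · · · · · · ·
    · · · · · · ·
    · · · · · · ·
    · · · · · · ·
    · · · · · · ·
T1:
  2·area = 98
  edge (0, 6)→(6, 8): d=(6,2) right/bottom  bias=-1
  edge (6, 8)→(2, 23): d=(-4,15) right/bottom  bias=-1
  edge (2, 23)→(0, 6): d=(-2,-17) top-left  bias=+0
    (0,3)@(1, 7): e=[4,79,15] → █
    (1,3)@(3, 7): e=[0,49,49] → ·  [on edge]
    (0,4)@(1, 9): e=[16,71,11] → █
    (1,4)@(3, 9): e=[12,41,45] → █
    (2,4)@(5, 9): e=[8,11,79] → █
    (3,4)@(7, 9): e=[4,-19,113] → ·
    (4,4)@(9, 9): e=[0,-49,147] → ·  [on edge]
    (0,5)@(1, 11): e=[28,63,7] → █
    (3,5)@(7, 11): e=[16,-27,109] → ·
    (0,6)@(1, 13): e=[40,55,3] → █
    (2,6)@(5, 13): e=[32,-5,71] → ·
    (0,7)@(1, 15): e=[52,47,-1] → ·
  covered (12 px):
    · · · · · · ·
    · · · · · · ·
    · · · · · · ·
    █ · · · · · ·
    █ █ █ · · · ·
    █ █ █ · · · ·
    █ █ · · · · ·
    · █ · · · · ·
    · █ · · · · ·
    · █ · · · · ·
    · · · · · · ·
    · · · · · · ·
T2:
  2·area = 54
  edge (8, 22)→(0, 20): d=(-8,-2) top-left  bias=+0
  edge (0, 20)→(7, 15): d=(7,-5) top-left  bias=+0
  edge (7, 15)→(8, 22): d=(1,7) right/bottom  bias=-1
    (2,0)@(5, 1): e=[162,-108,0] → ·  [on edge]
    (3,7)@(7, 15): e=[54,0,0] → ·  [on edge]
    (2,8)@(5, 17): e=[34,4,16] → █
    (3,8)@(7, 17): e=[38,14,2] → █
    (4,8)@(9, 17): e=[42,24,-12] → ·
    (1,9)@(3, 19): e=[14,8,32] → █
    (4,9)@(9, 19): e=[26,38,-10] → ·
    (1,10)@(3, 21): e=[-2,22,34] → ·
    (2,10)@(5, 21): e=[2,32,20] → █
    (4,10)@(9, 21): e=[10,52,-8] → ·
    (2,11)@(5, 23): e=[-14,46,22] → ·
    (3,11)@(7, 23): e=[-10,56,8] → ·
  covered (7 px):
    · · · · · · ·
    · · · · · · ·
    · · · · · · ·
    · · · · · · ·
    · · · · · · ·
    · · · · · · ·
    · · · · · · ·
    · · · · · · ·
    · · █ █ · · ·
    · █ █ █ · · ·
    · · █ █ · · ·
    · · · · · · ·
T3:
  2·area = 86  (B↔C swapped to make it positive)
  edge (3, 0)→(8, 6): d=(5,6) right/bottom  bias=-1
  edge (8, 6)→(2, 16): d=(-6,10) right/bottom  bias=-1
  edge (2, 16)→(3, 0): d=(1,-16) top-left  bias=+0
    (1,0)@(3, 1): e=[5,80,1] → █
    (2,0)@(5, 1): e=[-7,60,33] → ·
    (5,0)@(11, 1): e=[-43,0,129] → ·  [on edge]
    (1,1)@(3, 3): e=[15,68,3] → █
    (2,1)@(5, 3): e=[3,48,35] → █
    (3,1)@(7, 3): e=[-9,28,67] → ·
    (1,2)@(3, 5): e=[25,56,5] → █
    (3,2)@(7, 5): e=[1,16,69] → █
    (4,2)@(9, 5): e=[-11,-4,101] → ·
    (1,3)@(3, 7): e=[35,44,7] → █
    (4,3)@(9, 7): e=[-1,-16,103] → ·
    (1,4)@(3, 9): e=[45,32,9] → █
    (2,5)@(5, 11): e=[43,0,43] → ·  [on edge]
  covered (13 px):
    · █ · · · · ·
    · █ █ · · · ·
    · █ █ █ · · ·
    · █ █ █ · · ·
    · █ █ · · · ·
    · █ · · · · ·
    · █ · · · · ·
    · · · · · · ·
    · · · · · · ·
    · · · · · · ·
    · · · · · · ·
    · · · · · · ·
T4:
  2·area = 176  (B↔C swapped to make it positive)
  edge (14, 12)→(4, 20): d=(-10,8) right/bottom  bias=-1
  edge (4, 20)→(2, 4): d=(-2,-16) top-left  bias=+0
  edge (2, 4)→(14, 12): d=(12,8) right/bottom  bias=-1
    (1,2)@(3, 5): e=[158,14,4] → █
    (2,2)@(5, 5): e=[142,46,-12] → ·
    (1,3)@(3, 7): e=[138,10,28] → █
    (2,3)@(5, 7): e=[122,42,12] → █
    (3,3)@(7, 7): e=[106,74,-4] → ·
    (1,4)@(3, 9): e=[118,6,52] → █
    (3,4)@(7, 9): e=[86,70,20] → █
    (4,4)@(9, 9): e=[70,102,4] → █
    (5,4)@(11, 9): e=[54,134,-12] → ·
    (1,5)@(3, 11): e=[98,2,76] → █
    (5,5)@(11, 11): e=[34,130,12] → █
    (6,5)@(13, 11): e=[18,162,-4] → ·
  covered (22 px):
    · · · · · · ·
    · · · · · · ·
    · █ · · · · ·
    · █ █ · · · ·
    · █ █ █ █ · ·
    · █ █ █ █ █ ·
    · · █ █ █ █ ·
    · · █ █ █ · ·
    · · █ █ · · ·
    · · █ · · · ·
    · · · · · · ·
    · · · · · · ·

Z-buffer (winner per pixel, '.' = empty):
  . 3 . . . . .
  . 3 3 . . . .
  . 4 3 3 . . .
  1 4 4 3 . . .
  1 4 4 4 4 . .
  1 4 4 4 4 4 .
  1 3 4 4 4 4 .
  . 1 4 4 4 . .
  . 1 4 4 . . .
  . 2 4 2 . . .
  . . 2 2 . . .
  . . . . . . .

Result: 4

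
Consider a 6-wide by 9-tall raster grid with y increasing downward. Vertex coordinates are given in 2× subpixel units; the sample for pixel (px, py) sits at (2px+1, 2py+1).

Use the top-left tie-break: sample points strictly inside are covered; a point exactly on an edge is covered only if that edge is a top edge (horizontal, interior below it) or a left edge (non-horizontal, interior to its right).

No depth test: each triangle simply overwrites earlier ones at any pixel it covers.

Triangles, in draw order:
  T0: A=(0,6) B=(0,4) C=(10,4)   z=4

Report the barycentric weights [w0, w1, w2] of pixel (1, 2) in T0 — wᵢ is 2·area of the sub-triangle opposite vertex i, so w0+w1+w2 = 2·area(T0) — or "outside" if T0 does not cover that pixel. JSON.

T0:
  2·area = 20
  edge (0, 6)→(0, 4): d=(0,-2) top-left  bias=+0
  edge (0, 4)→(10, 4): d=(10,0) top-left  bias=+0
  edge (10, 4)→(0, 6): d=(-10,2) right/bottom  bias=-1
    (0,2)@(1, 5): e=[2,10,8] → #
    (1,2)@(3, 5): e=[6,10,4] → #
    (2,2)@(5, 5): e=[10,10,0] → ·  [on edge]
    (0,3)@(1, 7): e=[2,30,-12] → ·
    (1,3)@(3, 7): e=[6,30,-16] → ·
  covered (2 px):
    · · · · · ·
    · · · · · ·
    # # · · · ·
    · · · · · ·
    · · · · · ·
    · · · · · ·
    · · · · · ·
    · · · · · ·
    · · · · · ·

Result: [10,4,6]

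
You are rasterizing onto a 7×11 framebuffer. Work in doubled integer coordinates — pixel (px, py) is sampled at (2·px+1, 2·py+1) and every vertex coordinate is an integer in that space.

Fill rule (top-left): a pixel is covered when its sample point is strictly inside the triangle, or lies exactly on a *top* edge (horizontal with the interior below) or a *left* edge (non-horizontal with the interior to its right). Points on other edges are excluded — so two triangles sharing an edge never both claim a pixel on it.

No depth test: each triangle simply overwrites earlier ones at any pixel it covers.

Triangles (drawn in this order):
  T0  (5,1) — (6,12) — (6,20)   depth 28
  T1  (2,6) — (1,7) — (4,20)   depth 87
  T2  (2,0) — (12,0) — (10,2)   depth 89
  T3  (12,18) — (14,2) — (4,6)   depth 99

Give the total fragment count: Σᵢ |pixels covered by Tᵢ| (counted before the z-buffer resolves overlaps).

T0:
  2·area = 8
  edge (5, 1)→(6, 12): d=(1,11) right/bottom  bias=-1
  edge (6, 12)→(6, 20): d=(0,8) right/bottom  bias=-1
  edge (6, 20)→(5, 1): d=(-1,-19) top-left  bias=+0
    (2,0)@(5, 1): e=[0,8,0] → .  [on edge]
  covered (0 px):
    . . . . . . .
    . . . . . . .
    . . . . . . .
    . . . . . . .
    . . . . . . .
    . . . . . . .
    . . . . . . .
    . . . . . . .
    . . . . . . .
    . . . . . . .
    . . . . . . .
T1:
  2·area = 16  (B↔C swapped to make it positive)
  edge (2, 6)→(4, 20): d=(2,14) right/bottom  bias=-1
  edge (4, 20)→(1, 7): d=(-3,-13) top-left  bias=+0
  edge (1, 7)→(2, 6): d=(1,-1) top-left  bias=+0
    (3,0)@(7, 1): e=[-80,96,0] → .  [on edge]
    (2,1)@(5, 3): e=[-48,64,0] → .  [on edge]
    (1,2)@(3, 5): e=[-16,32,0] → .  [on edge]
    (0,3)@(1, 7): e=[16,0,0] → X  [on edge]
    (1,3)@(3, 7): e=[-12,26,2] → .
    (0,4)@(1, 9): e=[20,-6,2] → .
    (1,6)@(3, 13): e=[0,8,8] → .  [on edge]
    (1,7)@(3, 15): e=[4,2,10] → X
    (2,7)@(5, 15): e=[-24,28,12] → .
    (1,8)@(3, 17): e=[8,-4,12] → .
  covered (2 px):
    . . . . . . .
    . . . . . . .
    . . . . . . .
    X . . . . . .
    . . . . . . .
    . . . . . . .
    . . . . . . .
    . X . . . . .
    . . . . . . .
    . . . . . . .
    . . . . . . .
T2:
  2·area = 20
  edge (2, 0)→(12, 0): d=(10,0) top-left  bias=+0
  edge (12, 0)→(10, 2): d=(-2,2) right/bottom  bias=-1
  edge (10, 2)→(2, 0): d=(-8,-2) top-left  bias=+0
    (3,0)@(7, 1): e=[10,8,2] → X
    (4,0)@(9, 1): e=[10,4,6] → X
    (5,0)@(11, 1): e=[10,0,10] → .  [on edge]
    (3,1)@(7, 3): e=[30,4,-14] → .
    (4,1)@(9, 3): e=[30,0,-10] → .  [on edge]
    (3,2)@(7, 5): e=[50,0,-30] → .  [on edge]
    (2,3)@(5, 7): e=[70,0,-50] → .  [on edge]
    (1,4)@(3, 9): e=[90,0,-70] → .  [on edge]
    (0,5)@(1, 11): e=[110,0,-90] → .  [on edge]
  covered (2 px):
    . . . X X . .
    . . . . . . .
    . . . . . . .
    . . . . . . .
    . . . . . . .
    . . . . . . .
    . . . . . . .
    . . . . . . .
    . . . . . . .
    . . . . . . .
    . . . . . . .
T3:
  2·area = 152  (B↔C swapped to make it positive)
  edge (12, 18)→(4, 6): d=(-8,-12) top-left  bias=+0
  edge (4, 6)→(14, 2): d=(10,-4) top-left  bias=+0
  edge (14, 2)→(12, 18): d=(-2,16) right/bottom  bias=-1
    (6,1)@(13, 3): e=[132,6,14] → X
    (3,2)@(7, 5): e=[44,2,106] → X
    (4,2)@(9, 5): e=[68,10,74] → X
    (5,2)@(11, 5): e=[92,18,42] → X
    (2,3)@(5, 7): e=[4,14,134] → X
    (2,4)@(5, 9): e=[-12,34,130] → .
    (3,4)@(7, 9): e=[12,42,98] → X
    (3,5)@(7, 11): e=[-4,62,94] → .
    (4,5)@(9, 11): e=[20,70,62] → X
    (6,5)@(13, 11): e=[68,86,-2] → .
    (4,6)@(9, 13): e=[4,90,58] → X
    (6,6)@(13, 13): e=[52,106,-6] → .
  covered (19 px):
    . . . . . . .
    . . . . . . X
    . . . X X X X
    . . X X X X X
    . . . X X X X
    . . . . X X .
    . . . . X X .
    . . . . . X .
    . . . . . . .
    . . . . . . .
    . . . . . . .

Result: 23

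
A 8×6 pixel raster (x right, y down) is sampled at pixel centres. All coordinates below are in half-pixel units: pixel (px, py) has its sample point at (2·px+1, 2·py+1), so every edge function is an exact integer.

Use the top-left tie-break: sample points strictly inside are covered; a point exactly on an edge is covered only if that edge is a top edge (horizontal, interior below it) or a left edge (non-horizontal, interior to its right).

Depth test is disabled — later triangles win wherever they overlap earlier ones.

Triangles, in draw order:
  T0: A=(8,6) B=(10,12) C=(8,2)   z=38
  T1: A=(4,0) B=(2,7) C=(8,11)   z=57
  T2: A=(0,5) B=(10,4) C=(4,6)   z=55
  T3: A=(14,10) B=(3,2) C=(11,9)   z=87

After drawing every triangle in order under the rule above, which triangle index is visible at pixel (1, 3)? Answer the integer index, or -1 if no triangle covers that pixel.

T0:
  2·area = 8  (B↔C swapped to make it positive)
  edge (8, 6)→(8, 2): d=(0,-4) top-left  bias=+0
  edge (8, 2)→(10, 12): d=(2,10) right/bottom  bias=-1
  edge (10, 12)→(8, 6): d=(-2,-6) top-left  bias=+0
    (3,1)@(7, 3): e=[-4,12,0] → .  [on edge]
    (4,3)@(9, 7): e=[4,0,4] → .  [on edge]
    (4,4)@(9, 9): e=[4,4,0] → X  [on edge]
    (5,4)@(11, 9): e=[12,-16,12] → .
    (4,5)@(9, 11): e=[4,8,-4] → .
  covered (1 px):
    . . . . . . . .
    . . . . . . . .
    . . . . . . . .
    . . . . . . . .
    . . . . X . . .
    . . . . . . . .
T1:
  2·area = 50  (B↔C swapped to make it positive)
  edge (4, 0)→(8, 11): d=(4,11) right/bottom  bias=-1
  edge (8, 11)→(2, 7): d=(-6,-4) top-left  bias=+0
  edge (2, 7)→(4, 0): d=(2,-7) top-left  bias=+0
    (2,1)@(5, 3): e=[1,36,13] → X
    (3,1)@(7, 3): e=[-21,44,27] → .
    (1,2)@(3, 5): e=[31,16,3] → X
    (3,2)@(7, 5): e=[-13,32,31] → .
    (1,3)@(3, 7): e=[39,4,7] → X
    (3,3)@(7, 7): e=[-5,20,35] → .
    (1,4)@(3, 9): e=[47,-8,11] → .
    (2,4)@(5, 9): e=[25,0,25] → X  [on edge]
    (3,4)@(7, 9): e=[3,8,39] → X
    (4,4)@(9, 9): e=[-19,16,53] → .
    (2,5)@(5, 11): e=[33,-12,29] → .
    (3,5)@(7, 11): e=[11,-4,43] → .
  covered (7 px):
    . . . . . . . .
    . . X . . . . .
    . X X . . . . .
    . X X . . . . .
    . . X X . . . .
    . . . . . . . .
T2:
  2·area = 14
  edge (0, 5)→(10, 4): d=(10,-1) top-left  bias=+0
  edge (10, 4)→(4, 6): d=(-6,2) right/bottom  bias=-1
  edge (4, 6)→(0, 5): d=(-4,-1) top-left  bias=+0
    (6,1)@(13, 3): e=[-7,0,21] → .  [on edge]
    (0,2)@(1, 5): e=[1,12,1] → X
    (1,2)@(3, 5): e=[3,8,3] → X
    (2,2)@(5, 5): e=[5,4,5] → X
    (3,2)@(7, 5): e=[7,0,7] → .  [on edge]
    (0,3)@(1, 7): e=[21,0,-7] → .  [on edge]
    (1,3)@(3, 7): e=[23,-4,-5] → .
    (2,3)@(5, 7): e=[25,-8,-3] → .
  covered (3 px):
    . . . . . . . .
    . . . . . . . .
    X X X . . . . .
    . . . . . . . .
    . . . . . . . .
    . . . . . . . .
T3:
  2·area = 13  (B↔C swapped to make it positive)
  edge (14, 10)→(11, 9): d=(-3,-1) top-left  bias=+0
  edge (11, 9)→(3, 2): d=(-8,-7) top-left  bias=+0
  edge (3, 2)→(14, 10): d=(11,8) right/bottom  bias=-1
    (3,2)@(7, 5): e=[8,4,1] → X
    (4,2)@(9, 5): e=[10,18,-15] → .
    (2,3)@(5, 7): e=[0,-26,39] → .  [on edge]
    (3,3)@(7, 7): e=[2,-12,23] → .
    (4,3)@(9, 7): e=[4,2,7] → X
    (5,3)@(11, 7): e=[6,16,-9] → .
    (4,4)@(9, 9): e=[-2,-14,29] → .
    (5,4)@(11, 9): e=[0,0,13] → X  [on edge]
    (6,4)@(13, 9): e=[2,14,-3] → .
    (5,5)@(11, 11): e=[-6,-16,35] → .
  covered (3 px):
    . . . . . . . .
    . . . . . . . .
    . . . X . . . .
    . . . . X . . .
    . . . . . X . .
    . . . . . . . .

Z-buffer (winner per pixel, '.' = empty):
  . . . . . . . .
  . . 1 . . . . .
  2 2 2 3 . . . .
  . 1 1 . 3 . . .
  . . 1 1 0 3 . .
  . . . . . . . .

Final: 1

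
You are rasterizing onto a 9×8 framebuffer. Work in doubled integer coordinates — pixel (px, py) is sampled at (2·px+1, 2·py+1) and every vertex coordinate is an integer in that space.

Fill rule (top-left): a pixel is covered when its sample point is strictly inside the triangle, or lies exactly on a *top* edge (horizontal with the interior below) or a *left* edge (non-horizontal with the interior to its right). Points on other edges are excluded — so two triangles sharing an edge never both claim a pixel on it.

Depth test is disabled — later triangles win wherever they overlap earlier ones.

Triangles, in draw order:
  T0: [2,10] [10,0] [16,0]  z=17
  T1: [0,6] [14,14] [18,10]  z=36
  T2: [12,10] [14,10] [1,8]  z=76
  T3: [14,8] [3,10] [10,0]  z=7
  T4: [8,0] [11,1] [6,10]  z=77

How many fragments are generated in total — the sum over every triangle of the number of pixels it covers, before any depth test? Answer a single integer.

T0:
  2·area = 60
  edge (2, 10)→(10, 0): d=(8,-10) top-left  bias=+0
  edge (10, 0)→(16, 0): d=(6,0) top-left  bias=+0
  edge (16, 0)→(2, 10): d=(-14,10) right/bottom  bias=-1
    (5,0)@(11, 1): e=[18,6,36] → #
    (6,0)@(13, 1): e=[38,6,16] → #
    (7,0)@(15, 1): e=[58,6,-4] → ·
    (4,1)@(9, 3): e=[14,18,28] → #
    (6,1)@(13, 3): e=[54,18,-12] → ·
    (3,2)@(7, 5): e=[10,30,20] → #
    (4,2)@(9, 5): e=[30,30,0] → ·  [on edge]
    (5,2)@(11, 5): e=[50,30,-20] → ·
    (2,3)@(5, 7): e=[6,42,12] → #
    (3,3)@(7, 7): e=[26,42,-8] → ·
    (1,4)@(3, 9): e=[2,54,4] → #
    (2,4)@(5, 9): e=[22,54,-16] → ·
  covered (7 px):
    · · · · · # # · ·
    · · · · # # · · ·
    · · · # · · · · ·
    · · # · · · · · ·
    · # · · · · · · ·
    · · · · · · · · ·
    · · · · · · · · ·
    · · · · · · · · ·
T1:
  2·area = 88  (B↔C swapped to make it positive)
  edge (0, 6)→(18, 10): d=(18,4) right/bottom  bias=-1
  edge (18, 10)→(14, 14): d=(-4,4) right/bottom  bias=-1
  edge (14, 14)→(0, 6): d=(-14,-8) top-left  bias=+0
    (1,3)@(3, 7): e=[6,72,10] → #
    (2,3)@(5, 7): e=[-2,64,26] → ·
    (1,4)@(3, 9): e=[42,64,-18] → ·
    (3,4)@(7, 9): e=[26,48,14] → #
    (4,4)@(9, 9): e=[18,40,30] → #
    (5,4)@(11, 9): e=[10,32,46] → #
    (6,4)@(13, 9): e=[2,24,62] → #
    (7,4)@(15, 9): e=[-6,16,78] → ·
    (3,5)@(7, 11): e=[62,40,-14] → ·
    (4,5)@(9, 11): e=[54,32,2] → #
    (7,5)@(15, 11): e=[30,8,50] → #
    (8,5)@(17, 11): e=[22,0,66] → ·  [on edge]
    (7,6)@(15, 13): e=[66,0,22] → ·  [on edge]
    (6,7)@(13, 15): e=[110,0,-22] → ·  [on edge]
  covered (10 px):
    · · · · · · · · ·
    · · · · · · · · ·
    · · · · · · · · ·
    · # · · · · · · ·
    · · · # # # # · ·
    · · · · # # # # ·
    · · · · · · # · ·
    · · · · · · · · ·
T2:
  2·area = 4  (B↔C swapped to make it positive)
  edge (12, 10)→(1, 8): d=(-11,-2) top-left  bias=+0
  edge (1, 8)→(14, 10): d=(13,2) right/bottom  bias=-1
  edge (14, 10)→(12, 10): d=(-2,0) right/bottom  bias=-1
    (3,4)@(7, 9): e=[1,1,2] → #
    (4,4)@(9, 9): e=[5,-3,2] → ·
    (3,5)@(7, 11): e=[-21,27,-2] → ·
  covered (1 px):
    · · · · · · · · ·
    · · · · · · · · ·
    · · · · · · · · ·
    · · · · · · · · ·
    · · · # · · · · ·
    · · · · · · · · ·
    · · · · · · · · ·
    · · · · · · · · ·
T3:
  2·area = 96
  edge (14, 8)→(3, 10): d=(-11,2) right/bottom  bias=-1
  edge (3, 10)→(10, 0): d=(7,-10) top-left  bias=+0
  edge (10, 0)→(14, 8): d=(4,8) right/bottom  bias=-1
    (4,1)@(9, 3): e=[65,11,20] → #
    (5,1)@(11, 3): e=[61,31,4] → #
    (6,1)@(13, 3): e=[57,51,-12] → ·
    (3,2)@(7, 5): e=[47,5,44] → #
    (6,2)@(13, 5): e=[35,65,-4] → ·
    (3,3)@(7, 7): e=[25,19,52] → #
    (6,3)@(13, 7): e=[13,79,4] → #
    (7,3)@(15, 7): e=[9,99,-12] → ·
    (2,4)@(5, 9): e=[7,13,76] → #
    (4,4)@(9, 9): e=[-1,53,44] → ·
    (5,4)@(11, 9): e=[-5,73,28] → ·
    (6,4)@(13, 9): e=[-9,93,12] → ·
  covered (11 px):
    · · · · · · · · ·
    · · · · # # · · ·
    · · · # # # · · ·
    · · · # # # # · ·
    · · # # · · · · ·
    · · · · · · · · ·
    · · · · · · · · ·
    · · · · · · · · ·
T4:
  2·area = 32
  edge (8, 0)→(11, 1): d=(3,1) right/bottom  bias=-1
  edge (11, 1)→(6, 10): d=(-5,9) right/bottom  bias=-1
  edge (6, 10)→(8, 0): d=(2,-10) top-left  bias=+0
    (4,0)@(9, 1): e=[2,18,12] → #
    (5,0)@(11, 1): e=[0,0,32] → ·  [on edge]
    (4,1)@(9, 3): e=[8,8,16] → #
    (5,1)@(11, 3): e=[6,-10,36] → ·
    (8,1)@(17, 3): e=[0,-64,96] → ·  [on edge]
    (3,2)@(7, 5): e=[16,16,0] → #  [on edge]
    (4,2)@(9, 5): e=[14,-2,20] → ·
    (3,3)@(7, 7): e=[22,6,4] → #
    (4,3)@(9, 7): e=[20,-12,24] → ·
    (3,4)@(7, 9): e=[28,-4,8] → ·
    (2,7)@(5, 15): e=[48,-16,0] → ·  [on edge]
  covered (4 px):
    · · · · # · · · ·
    · · · · # · · · ·
    · · · # · · · · ·
    · · · # · · · · ·
    · · · · · · · · ·
    · · · · · · · · ·
    · · · · · · · · ·
    · · · · · · · · ·

Final: 33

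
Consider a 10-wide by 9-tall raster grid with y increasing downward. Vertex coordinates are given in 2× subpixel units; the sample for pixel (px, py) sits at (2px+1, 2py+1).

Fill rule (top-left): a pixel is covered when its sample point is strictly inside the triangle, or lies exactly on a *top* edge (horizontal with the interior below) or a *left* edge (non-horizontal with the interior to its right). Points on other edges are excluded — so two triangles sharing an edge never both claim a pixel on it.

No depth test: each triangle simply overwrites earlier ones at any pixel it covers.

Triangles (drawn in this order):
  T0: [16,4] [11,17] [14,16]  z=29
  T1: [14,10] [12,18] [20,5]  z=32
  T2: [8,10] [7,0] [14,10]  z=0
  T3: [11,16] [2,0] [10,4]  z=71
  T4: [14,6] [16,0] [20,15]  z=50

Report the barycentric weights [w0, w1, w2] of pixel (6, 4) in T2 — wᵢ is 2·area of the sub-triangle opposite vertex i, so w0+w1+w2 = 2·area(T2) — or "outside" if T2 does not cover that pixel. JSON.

T0:
  2·area = 34  (B↔C swapped to make it positive)
  edge (16, 4)→(14, 16): d=(-2,12) right/bottom  bias=-1
  edge (14, 16)→(11, 17): d=(-3,1) right/bottom  bias=-1
  edge (11, 17)→(16, 4): d=(5,-13) top-left  bias=+0
    (7,3)@(15, 7): e=[6,26,2] → X
    (8,3)@(17, 7): e=[-18,24,28] → .
    (7,4)@(15, 9): e=[2,20,12] → X
    (8,4)@(17, 9): e=[-22,18,38] → .
    (7,5)@(15, 11): e=[-2,14,22] → .
    (6,6)@(13, 13): e=[18,10,6] → X
    (7,6)@(15, 13): e=[-6,8,32] → .
    (6,7)@(13, 15): e=[14,4,16] → X
    (7,7)@(15, 15): e=[-10,2,42] → .
    (8,7)@(17, 15): e=[-34,0,68] → .  [on edge]
    (5,8)@(11, 17): e=[34,0,0] → .  [on edge]
    (6,8)@(13, 17): e=[10,-2,26] → .
  covered (4 px):
    . . . . . . . . . .
    . . . . . . . . . .
    . . . . . . . . . .
    . . . . . . . X . .
    . . . . . . . X . .
    . . . . . . . . . .
    . . . . . . X . . .
    . . . . . . X . . .
    . . . . . . . . . .
T1:
  2·area = 38  (B↔C swapped to make it positive)
  edge (14, 10)→(20, 5): d=(6,-5) top-left  bias=+0
  edge (20, 5)→(12, 18): d=(-8,13) right/bottom  bias=-1
  edge (12, 18)→(14, 10): d=(2,-8) top-left  bias=+0
    (8,4)@(17, 9): e=[9,7,22] → X
    (9,4)@(19, 9): e=[19,-19,38] → .
    (7,5)@(15, 11): e=[11,17,10] → X
    (8,5)@(17, 11): e=[21,-9,26] → .
    (7,6)@(15, 13): e=[23,1,14] → X
    (8,6)@(17, 13): e=[33,-25,30] → .
    (6,7)@(13, 15): e=[25,11,2] → X
    (7,7)@(15, 15): e=[35,-15,18] → .
    (6,8)@(13, 17): e=[37,-5,6] → .
  covered (4 px):
    . . . . . . . . . .
    . . . . . . . . . .
    . . . . . . . . . .
    . . . . . . . . . .
    . . . . . . . . X .
    . . . . . . . X . .
    . . . . . . . X . .
    . . . . . . X . . .
    . . . . . . . . . .
T2:
  2·area = 60
  edge (8, 10)→(7, 0): d=(-1,-10) top-left  bias=+0
  edge (7, 0)→(14, 10): d=(7,10) right/bottom  bias=-1
  edge (14, 10)→(8, 10): d=(-6,0) right/bottom  bias=-1
    (4,1)@(9, 3): e=[17,1,42] → X
    (5,1)@(11, 3): e=[37,-19,42] → .
    (4,2)@(9, 5): e=[15,15,30] → X
    (5,2)@(11, 5): e=[35,-5,30] → .
    (4,3)@(9, 7): e=[13,29,18] → X
    (5,3)@(11, 7): e=[33,9,18] → X
    (6,3)@(13, 7): e=[53,-11,18] → .
    (4,4)@(9, 9): e=[11,43,6] → X
    (6,4)@(13, 9): e=[51,3,6] → X
    (7,4)@(15, 9): e=[71,-17,6] → .
    (4,5)@(9, 11): e=[9,57,-6] → .
    (5,5)@(11, 11): e=[29,37,-6] → .
  covered (7 px):
    . . . . . . . . . .
    . . . . X . . . . .
    . . . . X . . . . .
    . . . . X X . . . .
    . . . . X X X . . .
    . . . . . . . . . .
    . . . . . . . . . .
    . . . . . . . . . .
    . . . . . . . . . .
T3:
  2·area = 92
  edge (11, 16)→(2, 0): d=(-9,-16) top-left  bias=+0
  edge (2, 0)→(10, 4): d=(8,4) right/bottom  bias=-1
  edge (10, 4)→(11, 16): d=(1,12) right/bottom  bias=-1
    (1,0)@(3, 1): e=[7,4,81] → X
    (2,0)@(5, 1): e=[39,-4,57] → .
    (1,1)@(3, 3): e=[-11,20,83] → .
    (2,1)@(5, 3): e=[21,12,59] → X
    (3,1)@(7, 3): e=[53,4,35] → X
    (4,1)@(9, 3): e=[85,-4,11] → .
    (2,2)@(5, 5): e=[3,28,61] → X
    (4,2)@(9, 5): e=[67,12,13] → X
    (5,2)@(11, 5): e=[99,4,-11] → .
    (2,3)@(5, 7): e=[-15,44,63] → .
    (3,3)@(7, 7): e=[17,36,39] → X
    (5,3)@(11, 7): e=[81,20,-9] → .
  covered (10 px):
    . X . . . . . . . .
    . . X X . . . . . .
    . . X X X . . . . .
    . . . X X . . . . .
    . . . . X . . . . .
    . . . . X . . . . .
    . . . . . . . . . .
    . . . . . . . . . .
    . . . . . . . . . .
T4:
  2·area = 54
  edge (14, 6)→(16, 0): d=(2,-6) top-left  bias=+0
  edge (16, 0)→(20, 15): d=(4,15) right/bottom  bias=-1
  edge (20, 15)→(14, 6): d=(-6,-9) top-left  bias=+0
    (7,1)@(15, 3): e=[0,27,27] → X  [on edge]
    (8,1)@(17, 3): e=[12,-3,45] → .
    (7,2)@(15, 5): e=[4,35,15] → X
    (8,2)@(17, 5): e=[16,5,33] → X
    (9,2)@(19, 5): e=[28,-25,51] → .
    (7,3)@(15, 7): e=[8,43,3] → X
    (9,3)@(19, 7): e=[32,-17,39] → .
    (6,4)@(13, 9): e=[0,81,-27] → .  [on edge]
    (7,4)@(15, 9): e=[12,51,-9] → .
    (8,4)@(17, 9): e=[24,21,9] → X
    (9,4)@(19, 9): e=[36,-9,27] → .
    (8,5)@(17, 11): e=[28,29,-3] → .
    (5,7)@(11, 15): e=[0,135,-81] → .  [on edge]
  covered (7 px):
    . . . . . . . . . .
    . . . . . . . X . .
    . . . . . . . X X .
    . . . . . . . X X .
    . . . . . . . . X .
    . . . . . . . . . .
    . . . . . . . . . X
    . . . . . . . . . .
    . . . . . . . . . .

Final: [3,6,51]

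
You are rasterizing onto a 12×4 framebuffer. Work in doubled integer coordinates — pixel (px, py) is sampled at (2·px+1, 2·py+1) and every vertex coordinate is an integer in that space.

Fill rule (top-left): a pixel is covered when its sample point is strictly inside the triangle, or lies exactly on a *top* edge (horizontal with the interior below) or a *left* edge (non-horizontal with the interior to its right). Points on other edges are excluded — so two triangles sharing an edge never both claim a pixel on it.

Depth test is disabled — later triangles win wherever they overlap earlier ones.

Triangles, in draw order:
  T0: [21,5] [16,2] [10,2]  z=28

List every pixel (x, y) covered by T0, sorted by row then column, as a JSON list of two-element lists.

T0:
  2·area = 18  (B↔C swapped to make it positive)
  edge (21, 5)→(10, 2): d=(-11,-3) top-left  bias=+0
  edge (10, 2)→(16, 2): d=(6,0) top-left  bias=+0
  edge (16, 2)→(21, 5): d=(5,3) right/bottom  bias=-1
    (7,1)@(15, 3): e=[4,6,8] → █
    (8,1)@(17, 3): e=[10,6,2] → █
    (9,1)@(19, 3): e=[16,6,-4] → ·
    (7,2)@(15, 5): e=[-18,18,18] → ·
    (8,2)@(17, 5): e=[-12,18,12] → ·
    (10,2)@(21, 5): e=[0,18,0] → ·  [on edge]
  covered (2 px):
    · · · · · · · · · · · ·
    · · · · · · · █ █ · · ·
    · · · · · · · · · · · ·
    · · · · · · · · · · · ·

Answer: [[7,1],[8,1]]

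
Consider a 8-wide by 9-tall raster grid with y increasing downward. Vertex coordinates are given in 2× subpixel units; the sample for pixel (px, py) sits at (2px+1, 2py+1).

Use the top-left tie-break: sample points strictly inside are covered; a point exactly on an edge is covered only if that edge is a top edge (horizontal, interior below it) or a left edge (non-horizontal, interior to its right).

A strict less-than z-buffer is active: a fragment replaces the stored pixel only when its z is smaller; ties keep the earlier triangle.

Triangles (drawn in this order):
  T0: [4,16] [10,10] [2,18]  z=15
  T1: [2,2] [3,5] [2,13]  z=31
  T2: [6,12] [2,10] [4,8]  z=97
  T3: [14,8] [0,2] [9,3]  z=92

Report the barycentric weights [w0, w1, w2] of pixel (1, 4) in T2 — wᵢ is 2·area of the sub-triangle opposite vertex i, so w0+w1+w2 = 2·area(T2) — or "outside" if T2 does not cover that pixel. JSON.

T0:
  degenerate (2·area = 0) — covers nothing
T1:
  2·area = 11
  edge (2, 2)→(3, 5): d=(1,3) right/bottom  bias=-1
  edge (3, 5)→(2, 13): d=(-1,8) right/bottom  bias=-1
  edge (2, 13)→(2, 2): d=(0,-11) top-left  bias=+0
    (1,2)@(3, 5): e=[0,0,11] → ·  [on edge]
    (2,5)@(5, 11): e=[0,-22,33] → ·  [on edge]
    (3,8)@(7, 17): e=[0,-44,55] → ·  [on edge]
  covered (0 px):
    · · · · · · · ·
    · · · · · · · ·
    · · · · · · · ·
    · · · · · · · ·
    · · · · · · · ·
    · · · · · · · ·
    · · · · · · · ·
    · · · · · · · ·
    · · · · · · · ·
T2:
  2·area = 12
  edge (6, 12)→(2, 10): d=(-4,-2) top-left  bias=+0
  edge (2, 10)→(4, 8): d=(2,-2) top-left  bias=+0
  edge (4, 8)→(6, 12): d=(2,4) right/bottom  bias=-1
    (5,0)@(11, 1): e=[54,0,-42] → ·  [on edge]
    (4,1)@(9, 3): e=[42,0,-30] → ·  [on edge]
    (3,2)@(7, 5): e=[30,0,-18] → ·  [on edge]
    (2,3)@(5, 7): e=[18,0,-6] → ·  [on edge]
    (1,4)@(3, 9): e=[6,0,6] → █  [on edge]
    (2,4)@(5, 9): e=[10,4,-2] → ·
    (0,5)@(1, 11): e=[-6,0,18] → ·  [on edge]
    (1,5)@(3, 11): e=[-2,4,10] → ·
    (2,5)@(5, 11): e=[2,8,2] → █
    (3,5)@(7, 11): e=[6,12,-6] → ·
    (2,6)@(5, 13): e=[-6,12,6] → ·
  covered (2 px):
    · · · · · · · ·
    · · · · · · · ·
    · · · · · · · ·
    · · · · · · · ·
    · █ · · · · · ·
    · · █ · · · · ·
    · · · · · · · ·
    · · · · · · · ·
    · · · · · · · ·
T3:
  2·area = 40
  edge (14, 8)→(0, 2): d=(-14,-6) top-left  bias=+0
  edge (0, 2)→(9, 3): d=(9,1) right/bottom  bias=-1
  edge (9, 3)→(14, 8): d=(5,5) right/bottom  bias=-1
    (3,0)@(7, 1): e=[56,-16,0] → ·  [on edge]
    (1,1)@(3, 3): e=[4,6,30] → █
    (2,1)@(5, 3): e=[16,4,20] → █
    (3,1)@(7, 3): e=[28,2,10] → █
    (4,1)@(9, 3): e=[40,0,0] → ·  [on edge]
    (1,2)@(3, 5): e=[-24,24,40] → ·
    (2,2)@(5, 5): e=[-12,22,30] → ·
    (3,2)@(7, 5): e=[0,20,20] → █  [on edge]
    (4,2)@(9, 5): e=[12,18,10] → █
    (5,2)@(11, 5): e=[24,16,0] → ·  [on edge]
    (3,3)@(7, 7): e=[-28,38,30] → ·
    (4,3)@(9, 7): e=[-16,36,20] → ·
    (6,3)@(13, 7): e=[8,32,0] → ·  [on edge]
    (7,4)@(15, 9): e=[-8,48,0] → ·  [on edge]
  covered (5 px):
    · · · · · · · ·
    · █ █ █ · · · ·
    · · · █ █ · · ·
    · · · · · · · ·
    · · · · · · · ·
    · · · · · · · ·
    · · · · · · · ·
    · · · · · · · ·
    · · · · · · · ·

Answer: [0,6,6]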